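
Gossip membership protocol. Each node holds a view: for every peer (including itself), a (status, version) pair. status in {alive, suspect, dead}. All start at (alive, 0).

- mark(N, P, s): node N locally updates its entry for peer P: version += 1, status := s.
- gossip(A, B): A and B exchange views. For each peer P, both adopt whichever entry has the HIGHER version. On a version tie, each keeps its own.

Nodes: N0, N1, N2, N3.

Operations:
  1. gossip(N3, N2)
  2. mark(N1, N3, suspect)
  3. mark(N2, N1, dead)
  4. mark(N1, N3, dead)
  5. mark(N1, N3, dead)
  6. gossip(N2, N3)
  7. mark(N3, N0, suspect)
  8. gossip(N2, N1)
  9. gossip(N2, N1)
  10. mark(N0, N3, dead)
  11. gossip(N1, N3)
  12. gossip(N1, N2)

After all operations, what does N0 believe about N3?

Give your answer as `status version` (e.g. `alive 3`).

Answer: dead 1

Derivation:
Op 1: gossip N3<->N2 -> N3.N0=(alive,v0) N3.N1=(alive,v0) N3.N2=(alive,v0) N3.N3=(alive,v0) | N2.N0=(alive,v0) N2.N1=(alive,v0) N2.N2=(alive,v0) N2.N3=(alive,v0)
Op 2: N1 marks N3=suspect -> (suspect,v1)
Op 3: N2 marks N1=dead -> (dead,v1)
Op 4: N1 marks N3=dead -> (dead,v2)
Op 5: N1 marks N3=dead -> (dead,v3)
Op 6: gossip N2<->N3 -> N2.N0=(alive,v0) N2.N1=(dead,v1) N2.N2=(alive,v0) N2.N3=(alive,v0) | N3.N0=(alive,v0) N3.N1=(dead,v1) N3.N2=(alive,v0) N3.N3=(alive,v0)
Op 7: N3 marks N0=suspect -> (suspect,v1)
Op 8: gossip N2<->N1 -> N2.N0=(alive,v0) N2.N1=(dead,v1) N2.N2=(alive,v0) N2.N3=(dead,v3) | N1.N0=(alive,v0) N1.N1=(dead,v1) N1.N2=(alive,v0) N1.N3=(dead,v3)
Op 9: gossip N2<->N1 -> N2.N0=(alive,v0) N2.N1=(dead,v1) N2.N2=(alive,v0) N2.N3=(dead,v3) | N1.N0=(alive,v0) N1.N1=(dead,v1) N1.N2=(alive,v0) N1.N3=(dead,v3)
Op 10: N0 marks N3=dead -> (dead,v1)
Op 11: gossip N1<->N3 -> N1.N0=(suspect,v1) N1.N1=(dead,v1) N1.N2=(alive,v0) N1.N3=(dead,v3) | N3.N0=(suspect,v1) N3.N1=(dead,v1) N3.N2=(alive,v0) N3.N3=(dead,v3)
Op 12: gossip N1<->N2 -> N1.N0=(suspect,v1) N1.N1=(dead,v1) N1.N2=(alive,v0) N1.N3=(dead,v3) | N2.N0=(suspect,v1) N2.N1=(dead,v1) N2.N2=(alive,v0) N2.N3=(dead,v3)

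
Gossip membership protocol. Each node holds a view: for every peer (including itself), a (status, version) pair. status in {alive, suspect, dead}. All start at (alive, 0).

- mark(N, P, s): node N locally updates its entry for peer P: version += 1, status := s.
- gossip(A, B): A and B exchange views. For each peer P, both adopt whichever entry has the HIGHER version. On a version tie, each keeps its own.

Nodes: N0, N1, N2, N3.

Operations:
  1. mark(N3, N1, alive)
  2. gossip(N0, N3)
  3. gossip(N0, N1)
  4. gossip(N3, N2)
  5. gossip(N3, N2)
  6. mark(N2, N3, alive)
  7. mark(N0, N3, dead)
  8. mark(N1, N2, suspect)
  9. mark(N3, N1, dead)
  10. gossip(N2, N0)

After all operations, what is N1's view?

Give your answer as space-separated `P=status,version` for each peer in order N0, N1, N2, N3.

Op 1: N3 marks N1=alive -> (alive,v1)
Op 2: gossip N0<->N3 -> N0.N0=(alive,v0) N0.N1=(alive,v1) N0.N2=(alive,v0) N0.N3=(alive,v0) | N3.N0=(alive,v0) N3.N1=(alive,v1) N3.N2=(alive,v0) N3.N3=(alive,v0)
Op 3: gossip N0<->N1 -> N0.N0=(alive,v0) N0.N1=(alive,v1) N0.N2=(alive,v0) N0.N3=(alive,v0) | N1.N0=(alive,v0) N1.N1=(alive,v1) N1.N2=(alive,v0) N1.N3=(alive,v0)
Op 4: gossip N3<->N2 -> N3.N0=(alive,v0) N3.N1=(alive,v1) N3.N2=(alive,v0) N3.N3=(alive,v0) | N2.N0=(alive,v0) N2.N1=(alive,v1) N2.N2=(alive,v0) N2.N3=(alive,v0)
Op 5: gossip N3<->N2 -> N3.N0=(alive,v0) N3.N1=(alive,v1) N3.N2=(alive,v0) N3.N3=(alive,v0) | N2.N0=(alive,v0) N2.N1=(alive,v1) N2.N2=(alive,v0) N2.N3=(alive,v0)
Op 6: N2 marks N3=alive -> (alive,v1)
Op 7: N0 marks N3=dead -> (dead,v1)
Op 8: N1 marks N2=suspect -> (suspect,v1)
Op 9: N3 marks N1=dead -> (dead,v2)
Op 10: gossip N2<->N0 -> N2.N0=(alive,v0) N2.N1=(alive,v1) N2.N2=(alive,v0) N2.N3=(alive,v1) | N0.N0=(alive,v0) N0.N1=(alive,v1) N0.N2=(alive,v0) N0.N3=(dead,v1)

Answer: N0=alive,0 N1=alive,1 N2=suspect,1 N3=alive,0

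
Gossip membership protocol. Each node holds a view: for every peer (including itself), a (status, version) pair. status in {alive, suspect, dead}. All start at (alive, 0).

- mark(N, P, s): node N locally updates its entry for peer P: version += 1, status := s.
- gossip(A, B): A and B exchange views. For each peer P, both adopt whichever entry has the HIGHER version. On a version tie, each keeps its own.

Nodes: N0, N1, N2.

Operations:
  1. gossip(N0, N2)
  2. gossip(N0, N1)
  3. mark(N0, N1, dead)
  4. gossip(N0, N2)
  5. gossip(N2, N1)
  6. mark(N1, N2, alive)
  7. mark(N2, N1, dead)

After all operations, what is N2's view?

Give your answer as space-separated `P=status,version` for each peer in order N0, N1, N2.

Op 1: gossip N0<->N2 -> N0.N0=(alive,v0) N0.N1=(alive,v0) N0.N2=(alive,v0) | N2.N0=(alive,v0) N2.N1=(alive,v0) N2.N2=(alive,v0)
Op 2: gossip N0<->N1 -> N0.N0=(alive,v0) N0.N1=(alive,v0) N0.N2=(alive,v0) | N1.N0=(alive,v0) N1.N1=(alive,v0) N1.N2=(alive,v0)
Op 3: N0 marks N1=dead -> (dead,v1)
Op 4: gossip N0<->N2 -> N0.N0=(alive,v0) N0.N1=(dead,v1) N0.N2=(alive,v0) | N2.N0=(alive,v0) N2.N1=(dead,v1) N2.N2=(alive,v0)
Op 5: gossip N2<->N1 -> N2.N0=(alive,v0) N2.N1=(dead,v1) N2.N2=(alive,v0) | N1.N0=(alive,v0) N1.N1=(dead,v1) N1.N2=(alive,v0)
Op 6: N1 marks N2=alive -> (alive,v1)
Op 7: N2 marks N1=dead -> (dead,v2)

Answer: N0=alive,0 N1=dead,2 N2=alive,0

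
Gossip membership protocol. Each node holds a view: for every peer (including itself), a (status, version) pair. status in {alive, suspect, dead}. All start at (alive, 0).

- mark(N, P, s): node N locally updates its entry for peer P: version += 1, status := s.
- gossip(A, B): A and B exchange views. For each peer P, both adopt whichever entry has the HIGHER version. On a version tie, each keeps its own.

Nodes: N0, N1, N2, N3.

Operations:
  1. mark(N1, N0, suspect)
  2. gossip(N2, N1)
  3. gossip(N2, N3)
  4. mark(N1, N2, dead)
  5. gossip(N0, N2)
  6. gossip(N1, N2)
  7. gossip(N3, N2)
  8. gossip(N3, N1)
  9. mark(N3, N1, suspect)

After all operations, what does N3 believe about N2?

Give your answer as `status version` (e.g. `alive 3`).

Answer: dead 1

Derivation:
Op 1: N1 marks N0=suspect -> (suspect,v1)
Op 2: gossip N2<->N1 -> N2.N0=(suspect,v1) N2.N1=(alive,v0) N2.N2=(alive,v0) N2.N3=(alive,v0) | N1.N0=(suspect,v1) N1.N1=(alive,v0) N1.N2=(alive,v0) N1.N3=(alive,v0)
Op 3: gossip N2<->N3 -> N2.N0=(suspect,v1) N2.N1=(alive,v0) N2.N2=(alive,v0) N2.N3=(alive,v0) | N3.N0=(suspect,v1) N3.N1=(alive,v0) N3.N2=(alive,v0) N3.N3=(alive,v0)
Op 4: N1 marks N2=dead -> (dead,v1)
Op 5: gossip N0<->N2 -> N0.N0=(suspect,v1) N0.N1=(alive,v0) N0.N2=(alive,v0) N0.N3=(alive,v0) | N2.N0=(suspect,v1) N2.N1=(alive,v0) N2.N2=(alive,v0) N2.N3=(alive,v0)
Op 6: gossip N1<->N2 -> N1.N0=(suspect,v1) N1.N1=(alive,v0) N1.N2=(dead,v1) N1.N3=(alive,v0) | N2.N0=(suspect,v1) N2.N1=(alive,v0) N2.N2=(dead,v1) N2.N3=(alive,v0)
Op 7: gossip N3<->N2 -> N3.N0=(suspect,v1) N3.N1=(alive,v0) N3.N2=(dead,v1) N3.N3=(alive,v0) | N2.N0=(suspect,v1) N2.N1=(alive,v0) N2.N2=(dead,v1) N2.N3=(alive,v0)
Op 8: gossip N3<->N1 -> N3.N0=(suspect,v1) N3.N1=(alive,v0) N3.N2=(dead,v1) N3.N3=(alive,v0) | N1.N0=(suspect,v1) N1.N1=(alive,v0) N1.N2=(dead,v1) N1.N3=(alive,v0)
Op 9: N3 marks N1=suspect -> (suspect,v1)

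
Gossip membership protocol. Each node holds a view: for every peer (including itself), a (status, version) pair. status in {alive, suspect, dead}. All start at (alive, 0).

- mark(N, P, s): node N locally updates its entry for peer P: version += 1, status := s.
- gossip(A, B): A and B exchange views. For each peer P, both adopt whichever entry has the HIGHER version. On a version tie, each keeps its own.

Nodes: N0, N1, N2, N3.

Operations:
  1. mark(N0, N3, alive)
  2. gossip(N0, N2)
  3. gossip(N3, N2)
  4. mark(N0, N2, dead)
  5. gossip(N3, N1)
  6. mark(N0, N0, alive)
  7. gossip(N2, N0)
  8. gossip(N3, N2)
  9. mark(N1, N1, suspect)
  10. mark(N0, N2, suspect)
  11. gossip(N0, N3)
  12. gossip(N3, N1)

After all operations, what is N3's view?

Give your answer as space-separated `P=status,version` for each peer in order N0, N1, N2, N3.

Op 1: N0 marks N3=alive -> (alive,v1)
Op 2: gossip N0<->N2 -> N0.N0=(alive,v0) N0.N1=(alive,v0) N0.N2=(alive,v0) N0.N3=(alive,v1) | N2.N0=(alive,v0) N2.N1=(alive,v0) N2.N2=(alive,v0) N2.N3=(alive,v1)
Op 3: gossip N3<->N2 -> N3.N0=(alive,v0) N3.N1=(alive,v0) N3.N2=(alive,v0) N3.N3=(alive,v1) | N2.N0=(alive,v0) N2.N1=(alive,v0) N2.N2=(alive,v0) N2.N3=(alive,v1)
Op 4: N0 marks N2=dead -> (dead,v1)
Op 5: gossip N3<->N1 -> N3.N0=(alive,v0) N3.N1=(alive,v0) N3.N2=(alive,v0) N3.N3=(alive,v1) | N1.N0=(alive,v0) N1.N1=(alive,v0) N1.N2=(alive,v0) N1.N3=(alive,v1)
Op 6: N0 marks N0=alive -> (alive,v1)
Op 7: gossip N2<->N0 -> N2.N0=(alive,v1) N2.N1=(alive,v0) N2.N2=(dead,v1) N2.N3=(alive,v1) | N0.N0=(alive,v1) N0.N1=(alive,v0) N0.N2=(dead,v1) N0.N3=(alive,v1)
Op 8: gossip N3<->N2 -> N3.N0=(alive,v1) N3.N1=(alive,v0) N3.N2=(dead,v1) N3.N3=(alive,v1) | N2.N0=(alive,v1) N2.N1=(alive,v0) N2.N2=(dead,v1) N2.N3=(alive,v1)
Op 9: N1 marks N1=suspect -> (suspect,v1)
Op 10: N0 marks N2=suspect -> (suspect,v2)
Op 11: gossip N0<->N3 -> N0.N0=(alive,v1) N0.N1=(alive,v0) N0.N2=(suspect,v2) N0.N3=(alive,v1) | N3.N0=(alive,v1) N3.N1=(alive,v0) N3.N2=(suspect,v2) N3.N3=(alive,v1)
Op 12: gossip N3<->N1 -> N3.N0=(alive,v1) N3.N1=(suspect,v1) N3.N2=(suspect,v2) N3.N3=(alive,v1) | N1.N0=(alive,v1) N1.N1=(suspect,v1) N1.N2=(suspect,v2) N1.N3=(alive,v1)

Answer: N0=alive,1 N1=suspect,1 N2=suspect,2 N3=alive,1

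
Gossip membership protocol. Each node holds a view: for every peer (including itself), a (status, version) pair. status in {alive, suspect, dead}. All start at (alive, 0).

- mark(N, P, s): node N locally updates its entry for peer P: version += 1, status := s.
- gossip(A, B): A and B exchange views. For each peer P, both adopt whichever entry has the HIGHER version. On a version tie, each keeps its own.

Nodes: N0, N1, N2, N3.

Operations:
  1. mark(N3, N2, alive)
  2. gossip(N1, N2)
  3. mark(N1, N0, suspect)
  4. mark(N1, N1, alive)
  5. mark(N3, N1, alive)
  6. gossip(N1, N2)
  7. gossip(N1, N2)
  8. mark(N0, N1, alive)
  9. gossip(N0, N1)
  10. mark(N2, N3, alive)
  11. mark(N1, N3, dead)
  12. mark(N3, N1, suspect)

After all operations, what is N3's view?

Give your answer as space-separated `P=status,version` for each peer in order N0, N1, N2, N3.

Answer: N0=alive,0 N1=suspect,2 N2=alive,1 N3=alive,0

Derivation:
Op 1: N3 marks N2=alive -> (alive,v1)
Op 2: gossip N1<->N2 -> N1.N0=(alive,v0) N1.N1=(alive,v0) N1.N2=(alive,v0) N1.N3=(alive,v0) | N2.N0=(alive,v0) N2.N1=(alive,v0) N2.N2=(alive,v0) N2.N3=(alive,v0)
Op 3: N1 marks N0=suspect -> (suspect,v1)
Op 4: N1 marks N1=alive -> (alive,v1)
Op 5: N3 marks N1=alive -> (alive,v1)
Op 6: gossip N1<->N2 -> N1.N0=(suspect,v1) N1.N1=(alive,v1) N1.N2=(alive,v0) N1.N3=(alive,v0) | N2.N0=(suspect,v1) N2.N1=(alive,v1) N2.N2=(alive,v0) N2.N3=(alive,v0)
Op 7: gossip N1<->N2 -> N1.N0=(suspect,v1) N1.N1=(alive,v1) N1.N2=(alive,v0) N1.N3=(alive,v0) | N2.N0=(suspect,v1) N2.N1=(alive,v1) N2.N2=(alive,v0) N2.N3=(alive,v0)
Op 8: N0 marks N1=alive -> (alive,v1)
Op 9: gossip N0<->N1 -> N0.N0=(suspect,v1) N0.N1=(alive,v1) N0.N2=(alive,v0) N0.N3=(alive,v0) | N1.N0=(suspect,v1) N1.N1=(alive,v1) N1.N2=(alive,v0) N1.N3=(alive,v0)
Op 10: N2 marks N3=alive -> (alive,v1)
Op 11: N1 marks N3=dead -> (dead,v1)
Op 12: N3 marks N1=suspect -> (suspect,v2)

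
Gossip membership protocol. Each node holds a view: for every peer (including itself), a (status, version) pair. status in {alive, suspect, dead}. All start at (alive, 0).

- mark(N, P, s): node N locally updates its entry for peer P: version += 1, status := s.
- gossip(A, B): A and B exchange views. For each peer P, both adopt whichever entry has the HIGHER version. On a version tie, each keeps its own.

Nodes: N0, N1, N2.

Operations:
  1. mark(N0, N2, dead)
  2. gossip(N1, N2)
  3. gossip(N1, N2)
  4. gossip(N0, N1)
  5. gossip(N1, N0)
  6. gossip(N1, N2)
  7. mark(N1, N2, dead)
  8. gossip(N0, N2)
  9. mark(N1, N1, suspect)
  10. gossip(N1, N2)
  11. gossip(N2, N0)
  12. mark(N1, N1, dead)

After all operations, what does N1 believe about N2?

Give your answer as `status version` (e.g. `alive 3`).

Op 1: N0 marks N2=dead -> (dead,v1)
Op 2: gossip N1<->N2 -> N1.N0=(alive,v0) N1.N1=(alive,v0) N1.N2=(alive,v0) | N2.N0=(alive,v0) N2.N1=(alive,v0) N2.N2=(alive,v0)
Op 3: gossip N1<->N2 -> N1.N0=(alive,v0) N1.N1=(alive,v0) N1.N2=(alive,v0) | N2.N0=(alive,v0) N2.N1=(alive,v0) N2.N2=(alive,v0)
Op 4: gossip N0<->N1 -> N0.N0=(alive,v0) N0.N1=(alive,v0) N0.N2=(dead,v1) | N1.N0=(alive,v0) N1.N1=(alive,v0) N1.N2=(dead,v1)
Op 5: gossip N1<->N0 -> N1.N0=(alive,v0) N1.N1=(alive,v0) N1.N2=(dead,v1) | N0.N0=(alive,v0) N0.N1=(alive,v0) N0.N2=(dead,v1)
Op 6: gossip N1<->N2 -> N1.N0=(alive,v0) N1.N1=(alive,v0) N1.N2=(dead,v1) | N2.N0=(alive,v0) N2.N1=(alive,v0) N2.N2=(dead,v1)
Op 7: N1 marks N2=dead -> (dead,v2)
Op 8: gossip N0<->N2 -> N0.N0=(alive,v0) N0.N1=(alive,v0) N0.N2=(dead,v1) | N2.N0=(alive,v0) N2.N1=(alive,v0) N2.N2=(dead,v1)
Op 9: N1 marks N1=suspect -> (suspect,v1)
Op 10: gossip N1<->N2 -> N1.N0=(alive,v0) N1.N1=(suspect,v1) N1.N2=(dead,v2) | N2.N0=(alive,v0) N2.N1=(suspect,v1) N2.N2=(dead,v2)
Op 11: gossip N2<->N0 -> N2.N0=(alive,v0) N2.N1=(suspect,v1) N2.N2=(dead,v2) | N0.N0=(alive,v0) N0.N1=(suspect,v1) N0.N2=(dead,v2)
Op 12: N1 marks N1=dead -> (dead,v2)

Answer: dead 2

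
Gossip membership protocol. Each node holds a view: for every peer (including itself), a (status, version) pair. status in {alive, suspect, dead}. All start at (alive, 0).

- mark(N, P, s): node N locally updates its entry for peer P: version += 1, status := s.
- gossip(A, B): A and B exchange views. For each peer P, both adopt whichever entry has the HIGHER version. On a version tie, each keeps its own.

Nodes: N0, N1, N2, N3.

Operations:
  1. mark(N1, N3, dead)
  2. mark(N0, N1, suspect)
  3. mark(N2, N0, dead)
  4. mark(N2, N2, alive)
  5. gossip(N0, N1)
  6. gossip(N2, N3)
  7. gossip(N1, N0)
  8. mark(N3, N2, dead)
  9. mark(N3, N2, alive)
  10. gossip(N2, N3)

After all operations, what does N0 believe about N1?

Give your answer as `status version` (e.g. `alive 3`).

Answer: suspect 1

Derivation:
Op 1: N1 marks N3=dead -> (dead,v1)
Op 2: N0 marks N1=suspect -> (suspect,v1)
Op 3: N2 marks N0=dead -> (dead,v1)
Op 4: N2 marks N2=alive -> (alive,v1)
Op 5: gossip N0<->N1 -> N0.N0=(alive,v0) N0.N1=(suspect,v1) N0.N2=(alive,v0) N0.N3=(dead,v1) | N1.N0=(alive,v0) N1.N1=(suspect,v1) N1.N2=(alive,v0) N1.N3=(dead,v1)
Op 6: gossip N2<->N3 -> N2.N0=(dead,v1) N2.N1=(alive,v0) N2.N2=(alive,v1) N2.N3=(alive,v0) | N3.N0=(dead,v1) N3.N1=(alive,v0) N3.N2=(alive,v1) N3.N3=(alive,v0)
Op 7: gossip N1<->N0 -> N1.N0=(alive,v0) N1.N1=(suspect,v1) N1.N2=(alive,v0) N1.N3=(dead,v1) | N0.N0=(alive,v0) N0.N1=(suspect,v1) N0.N2=(alive,v0) N0.N3=(dead,v1)
Op 8: N3 marks N2=dead -> (dead,v2)
Op 9: N3 marks N2=alive -> (alive,v3)
Op 10: gossip N2<->N3 -> N2.N0=(dead,v1) N2.N1=(alive,v0) N2.N2=(alive,v3) N2.N3=(alive,v0) | N3.N0=(dead,v1) N3.N1=(alive,v0) N3.N2=(alive,v3) N3.N3=(alive,v0)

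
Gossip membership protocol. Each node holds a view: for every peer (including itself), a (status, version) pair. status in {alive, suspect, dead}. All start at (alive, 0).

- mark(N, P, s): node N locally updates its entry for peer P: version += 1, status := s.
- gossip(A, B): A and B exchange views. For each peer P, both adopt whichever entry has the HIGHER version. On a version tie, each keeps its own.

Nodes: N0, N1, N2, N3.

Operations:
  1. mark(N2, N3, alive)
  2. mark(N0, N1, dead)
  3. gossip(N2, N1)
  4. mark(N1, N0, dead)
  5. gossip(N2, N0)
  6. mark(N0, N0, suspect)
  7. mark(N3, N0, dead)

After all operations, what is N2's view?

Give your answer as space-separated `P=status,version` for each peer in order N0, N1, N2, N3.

Op 1: N2 marks N3=alive -> (alive,v1)
Op 2: N0 marks N1=dead -> (dead,v1)
Op 3: gossip N2<->N1 -> N2.N0=(alive,v0) N2.N1=(alive,v0) N2.N2=(alive,v0) N2.N3=(alive,v1) | N1.N0=(alive,v0) N1.N1=(alive,v0) N1.N2=(alive,v0) N1.N3=(alive,v1)
Op 4: N1 marks N0=dead -> (dead,v1)
Op 5: gossip N2<->N0 -> N2.N0=(alive,v0) N2.N1=(dead,v1) N2.N2=(alive,v0) N2.N3=(alive,v1) | N0.N0=(alive,v0) N0.N1=(dead,v1) N0.N2=(alive,v0) N0.N3=(alive,v1)
Op 6: N0 marks N0=suspect -> (suspect,v1)
Op 7: N3 marks N0=dead -> (dead,v1)

Answer: N0=alive,0 N1=dead,1 N2=alive,0 N3=alive,1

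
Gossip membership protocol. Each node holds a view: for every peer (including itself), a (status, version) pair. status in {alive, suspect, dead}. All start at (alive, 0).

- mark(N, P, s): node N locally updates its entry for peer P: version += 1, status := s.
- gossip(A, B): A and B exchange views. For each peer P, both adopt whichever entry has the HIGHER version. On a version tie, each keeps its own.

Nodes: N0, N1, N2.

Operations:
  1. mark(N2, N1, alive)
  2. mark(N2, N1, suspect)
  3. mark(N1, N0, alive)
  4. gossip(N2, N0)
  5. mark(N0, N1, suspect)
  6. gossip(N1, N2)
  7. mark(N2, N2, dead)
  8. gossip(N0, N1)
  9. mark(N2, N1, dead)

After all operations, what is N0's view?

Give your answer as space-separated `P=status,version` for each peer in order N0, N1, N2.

Op 1: N2 marks N1=alive -> (alive,v1)
Op 2: N2 marks N1=suspect -> (suspect,v2)
Op 3: N1 marks N0=alive -> (alive,v1)
Op 4: gossip N2<->N0 -> N2.N0=(alive,v0) N2.N1=(suspect,v2) N2.N2=(alive,v0) | N0.N0=(alive,v0) N0.N1=(suspect,v2) N0.N2=(alive,v0)
Op 5: N0 marks N1=suspect -> (suspect,v3)
Op 6: gossip N1<->N2 -> N1.N0=(alive,v1) N1.N1=(suspect,v2) N1.N2=(alive,v0) | N2.N0=(alive,v1) N2.N1=(suspect,v2) N2.N2=(alive,v0)
Op 7: N2 marks N2=dead -> (dead,v1)
Op 8: gossip N0<->N1 -> N0.N0=(alive,v1) N0.N1=(suspect,v3) N0.N2=(alive,v0) | N1.N0=(alive,v1) N1.N1=(suspect,v3) N1.N2=(alive,v0)
Op 9: N2 marks N1=dead -> (dead,v3)

Answer: N0=alive,1 N1=suspect,3 N2=alive,0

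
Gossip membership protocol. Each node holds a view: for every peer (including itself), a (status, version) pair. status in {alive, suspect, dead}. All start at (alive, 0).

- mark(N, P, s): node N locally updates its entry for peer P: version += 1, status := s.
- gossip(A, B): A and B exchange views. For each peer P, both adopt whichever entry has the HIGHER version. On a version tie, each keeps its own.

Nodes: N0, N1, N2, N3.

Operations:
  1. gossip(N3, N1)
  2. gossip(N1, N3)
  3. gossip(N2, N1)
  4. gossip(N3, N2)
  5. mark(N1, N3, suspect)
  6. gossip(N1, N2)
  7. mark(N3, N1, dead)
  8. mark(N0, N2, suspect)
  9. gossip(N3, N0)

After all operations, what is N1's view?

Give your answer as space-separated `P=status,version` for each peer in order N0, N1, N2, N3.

Answer: N0=alive,0 N1=alive,0 N2=alive,0 N3=suspect,1

Derivation:
Op 1: gossip N3<->N1 -> N3.N0=(alive,v0) N3.N1=(alive,v0) N3.N2=(alive,v0) N3.N3=(alive,v0) | N1.N0=(alive,v0) N1.N1=(alive,v0) N1.N2=(alive,v0) N1.N3=(alive,v0)
Op 2: gossip N1<->N3 -> N1.N0=(alive,v0) N1.N1=(alive,v0) N1.N2=(alive,v0) N1.N3=(alive,v0) | N3.N0=(alive,v0) N3.N1=(alive,v0) N3.N2=(alive,v0) N3.N3=(alive,v0)
Op 3: gossip N2<->N1 -> N2.N0=(alive,v0) N2.N1=(alive,v0) N2.N2=(alive,v0) N2.N3=(alive,v0) | N1.N0=(alive,v0) N1.N1=(alive,v0) N1.N2=(alive,v0) N1.N3=(alive,v0)
Op 4: gossip N3<->N2 -> N3.N0=(alive,v0) N3.N1=(alive,v0) N3.N2=(alive,v0) N3.N3=(alive,v0) | N2.N0=(alive,v0) N2.N1=(alive,v0) N2.N2=(alive,v0) N2.N3=(alive,v0)
Op 5: N1 marks N3=suspect -> (suspect,v1)
Op 6: gossip N1<->N2 -> N1.N0=(alive,v0) N1.N1=(alive,v0) N1.N2=(alive,v0) N1.N3=(suspect,v1) | N2.N0=(alive,v0) N2.N1=(alive,v0) N2.N2=(alive,v0) N2.N3=(suspect,v1)
Op 7: N3 marks N1=dead -> (dead,v1)
Op 8: N0 marks N2=suspect -> (suspect,v1)
Op 9: gossip N3<->N0 -> N3.N0=(alive,v0) N3.N1=(dead,v1) N3.N2=(suspect,v1) N3.N3=(alive,v0) | N0.N0=(alive,v0) N0.N1=(dead,v1) N0.N2=(suspect,v1) N0.N3=(alive,v0)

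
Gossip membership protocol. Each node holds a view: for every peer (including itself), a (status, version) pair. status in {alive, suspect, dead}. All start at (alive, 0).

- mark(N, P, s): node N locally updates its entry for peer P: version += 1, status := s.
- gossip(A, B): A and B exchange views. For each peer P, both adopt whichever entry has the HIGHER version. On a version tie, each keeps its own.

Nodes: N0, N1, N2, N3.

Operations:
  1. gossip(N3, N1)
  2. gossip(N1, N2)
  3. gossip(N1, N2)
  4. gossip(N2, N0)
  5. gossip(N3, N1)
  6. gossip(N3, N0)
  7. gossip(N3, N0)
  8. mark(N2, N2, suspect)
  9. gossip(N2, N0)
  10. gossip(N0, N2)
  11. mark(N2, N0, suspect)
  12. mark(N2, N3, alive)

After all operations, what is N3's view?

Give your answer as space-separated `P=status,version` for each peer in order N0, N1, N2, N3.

Op 1: gossip N3<->N1 -> N3.N0=(alive,v0) N3.N1=(alive,v0) N3.N2=(alive,v0) N3.N3=(alive,v0) | N1.N0=(alive,v0) N1.N1=(alive,v0) N1.N2=(alive,v0) N1.N3=(alive,v0)
Op 2: gossip N1<->N2 -> N1.N0=(alive,v0) N1.N1=(alive,v0) N1.N2=(alive,v0) N1.N3=(alive,v0) | N2.N0=(alive,v0) N2.N1=(alive,v0) N2.N2=(alive,v0) N2.N3=(alive,v0)
Op 3: gossip N1<->N2 -> N1.N0=(alive,v0) N1.N1=(alive,v0) N1.N2=(alive,v0) N1.N3=(alive,v0) | N2.N0=(alive,v0) N2.N1=(alive,v0) N2.N2=(alive,v0) N2.N3=(alive,v0)
Op 4: gossip N2<->N0 -> N2.N0=(alive,v0) N2.N1=(alive,v0) N2.N2=(alive,v0) N2.N3=(alive,v0) | N0.N0=(alive,v0) N0.N1=(alive,v0) N0.N2=(alive,v0) N0.N3=(alive,v0)
Op 5: gossip N3<->N1 -> N3.N0=(alive,v0) N3.N1=(alive,v0) N3.N2=(alive,v0) N3.N3=(alive,v0) | N1.N0=(alive,v0) N1.N1=(alive,v0) N1.N2=(alive,v0) N1.N3=(alive,v0)
Op 6: gossip N3<->N0 -> N3.N0=(alive,v0) N3.N1=(alive,v0) N3.N2=(alive,v0) N3.N3=(alive,v0) | N0.N0=(alive,v0) N0.N1=(alive,v0) N0.N2=(alive,v0) N0.N3=(alive,v0)
Op 7: gossip N3<->N0 -> N3.N0=(alive,v0) N3.N1=(alive,v0) N3.N2=(alive,v0) N3.N3=(alive,v0) | N0.N0=(alive,v0) N0.N1=(alive,v0) N0.N2=(alive,v0) N0.N3=(alive,v0)
Op 8: N2 marks N2=suspect -> (suspect,v1)
Op 9: gossip N2<->N0 -> N2.N0=(alive,v0) N2.N1=(alive,v0) N2.N2=(suspect,v1) N2.N3=(alive,v0) | N0.N0=(alive,v0) N0.N1=(alive,v0) N0.N2=(suspect,v1) N0.N3=(alive,v0)
Op 10: gossip N0<->N2 -> N0.N0=(alive,v0) N0.N1=(alive,v0) N0.N2=(suspect,v1) N0.N3=(alive,v0) | N2.N0=(alive,v0) N2.N1=(alive,v0) N2.N2=(suspect,v1) N2.N3=(alive,v0)
Op 11: N2 marks N0=suspect -> (suspect,v1)
Op 12: N2 marks N3=alive -> (alive,v1)

Answer: N0=alive,0 N1=alive,0 N2=alive,0 N3=alive,0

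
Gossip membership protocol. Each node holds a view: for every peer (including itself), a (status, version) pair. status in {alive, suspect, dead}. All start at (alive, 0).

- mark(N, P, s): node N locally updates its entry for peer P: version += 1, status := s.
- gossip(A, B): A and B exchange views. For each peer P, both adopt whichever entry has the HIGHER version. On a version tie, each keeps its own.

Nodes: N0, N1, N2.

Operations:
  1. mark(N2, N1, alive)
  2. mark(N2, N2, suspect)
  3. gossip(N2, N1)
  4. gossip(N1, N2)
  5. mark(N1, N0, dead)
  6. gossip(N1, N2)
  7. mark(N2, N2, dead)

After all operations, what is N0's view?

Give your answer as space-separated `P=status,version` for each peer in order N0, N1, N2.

Answer: N0=alive,0 N1=alive,0 N2=alive,0

Derivation:
Op 1: N2 marks N1=alive -> (alive,v1)
Op 2: N2 marks N2=suspect -> (suspect,v1)
Op 3: gossip N2<->N1 -> N2.N0=(alive,v0) N2.N1=(alive,v1) N2.N2=(suspect,v1) | N1.N0=(alive,v0) N1.N1=(alive,v1) N1.N2=(suspect,v1)
Op 4: gossip N1<->N2 -> N1.N0=(alive,v0) N1.N1=(alive,v1) N1.N2=(suspect,v1) | N2.N0=(alive,v0) N2.N1=(alive,v1) N2.N2=(suspect,v1)
Op 5: N1 marks N0=dead -> (dead,v1)
Op 6: gossip N1<->N2 -> N1.N0=(dead,v1) N1.N1=(alive,v1) N1.N2=(suspect,v1) | N2.N0=(dead,v1) N2.N1=(alive,v1) N2.N2=(suspect,v1)
Op 7: N2 marks N2=dead -> (dead,v2)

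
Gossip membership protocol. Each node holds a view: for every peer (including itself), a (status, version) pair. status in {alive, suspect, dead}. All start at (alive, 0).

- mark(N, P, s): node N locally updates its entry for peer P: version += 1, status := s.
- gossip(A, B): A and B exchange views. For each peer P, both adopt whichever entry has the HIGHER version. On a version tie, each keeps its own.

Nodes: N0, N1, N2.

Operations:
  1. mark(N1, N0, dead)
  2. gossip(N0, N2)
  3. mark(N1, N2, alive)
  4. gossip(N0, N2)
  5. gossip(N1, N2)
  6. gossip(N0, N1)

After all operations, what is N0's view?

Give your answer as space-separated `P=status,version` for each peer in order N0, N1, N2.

Answer: N0=dead,1 N1=alive,0 N2=alive,1

Derivation:
Op 1: N1 marks N0=dead -> (dead,v1)
Op 2: gossip N0<->N2 -> N0.N0=(alive,v0) N0.N1=(alive,v0) N0.N2=(alive,v0) | N2.N0=(alive,v0) N2.N1=(alive,v0) N2.N2=(alive,v0)
Op 3: N1 marks N2=alive -> (alive,v1)
Op 4: gossip N0<->N2 -> N0.N0=(alive,v0) N0.N1=(alive,v0) N0.N2=(alive,v0) | N2.N0=(alive,v0) N2.N1=(alive,v0) N2.N2=(alive,v0)
Op 5: gossip N1<->N2 -> N1.N0=(dead,v1) N1.N1=(alive,v0) N1.N2=(alive,v1) | N2.N0=(dead,v1) N2.N1=(alive,v0) N2.N2=(alive,v1)
Op 6: gossip N0<->N1 -> N0.N0=(dead,v1) N0.N1=(alive,v0) N0.N2=(alive,v1) | N1.N0=(dead,v1) N1.N1=(alive,v0) N1.N2=(alive,v1)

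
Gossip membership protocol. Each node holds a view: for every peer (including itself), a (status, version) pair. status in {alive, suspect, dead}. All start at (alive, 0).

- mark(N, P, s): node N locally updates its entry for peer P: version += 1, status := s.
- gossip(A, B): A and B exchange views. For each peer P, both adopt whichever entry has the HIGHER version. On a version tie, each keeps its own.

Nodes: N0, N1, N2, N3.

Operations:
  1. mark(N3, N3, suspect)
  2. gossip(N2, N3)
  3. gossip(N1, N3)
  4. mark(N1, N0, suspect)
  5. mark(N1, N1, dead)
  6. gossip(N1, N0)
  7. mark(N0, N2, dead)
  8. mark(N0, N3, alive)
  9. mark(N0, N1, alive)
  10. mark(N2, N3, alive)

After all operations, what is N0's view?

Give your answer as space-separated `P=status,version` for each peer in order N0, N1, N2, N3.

Answer: N0=suspect,1 N1=alive,2 N2=dead,1 N3=alive,2

Derivation:
Op 1: N3 marks N3=suspect -> (suspect,v1)
Op 2: gossip N2<->N3 -> N2.N0=(alive,v0) N2.N1=(alive,v0) N2.N2=(alive,v0) N2.N3=(suspect,v1) | N3.N0=(alive,v0) N3.N1=(alive,v0) N3.N2=(alive,v0) N3.N3=(suspect,v1)
Op 3: gossip N1<->N3 -> N1.N0=(alive,v0) N1.N1=(alive,v0) N1.N2=(alive,v0) N1.N3=(suspect,v1) | N3.N0=(alive,v0) N3.N1=(alive,v0) N3.N2=(alive,v0) N3.N3=(suspect,v1)
Op 4: N1 marks N0=suspect -> (suspect,v1)
Op 5: N1 marks N1=dead -> (dead,v1)
Op 6: gossip N1<->N0 -> N1.N0=(suspect,v1) N1.N1=(dead,v1) N1.N2=(alive,v0) N1.N3=(suspect,v1) | N0.N0=(suspect,v1) N0.N1=(dead,v1) N0.N2=(alive,v0) N0.N3=(suspect,v1)
Op 7: N0 marks N2=dead -> (dead,v1)
Op 8: N0 marks N3=alive -> (alive,v2)
Op 9: N0 marks N1=alive -> (alive,v2)
Op 10: N2 marks N3=alive -> (alive,v2)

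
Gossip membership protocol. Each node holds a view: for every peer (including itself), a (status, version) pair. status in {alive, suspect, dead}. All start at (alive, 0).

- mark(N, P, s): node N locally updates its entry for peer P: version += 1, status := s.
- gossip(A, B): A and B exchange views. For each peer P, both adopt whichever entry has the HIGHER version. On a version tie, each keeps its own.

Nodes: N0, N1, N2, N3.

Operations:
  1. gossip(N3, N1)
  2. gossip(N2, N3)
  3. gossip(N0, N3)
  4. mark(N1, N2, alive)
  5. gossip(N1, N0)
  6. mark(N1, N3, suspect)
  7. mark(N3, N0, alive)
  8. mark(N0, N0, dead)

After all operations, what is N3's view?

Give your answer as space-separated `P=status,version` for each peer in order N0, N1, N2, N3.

Op 1: gossip N3<->N1 -> N3.N0=(alive,v0) N3.N1=(alive,v0) N3.N2=(alive,v0) N3.N3=(alive,v0) | N1.N0=(alive,v0) N1.N1=(alive,v0) N1.N2=(alive,v0) N1.N3=(alive,v0)
Op 2: gossip N2<->N3 -> N2.N0=(alive,v0) N2.N1=(alive,v0) N2.N2=(alive,v0) N2.N3=(alive,v0) | N3.N0=(alive,v0) N3.N1=(alive,v0) N3.N2=(alive,v0) N3.N3=(alive,v0)
Op 3: gossip N0<->N3 -> N0.N0=(alive,v0) N0.N1=(alive,v0) N0.N2=(alive,v0) N0.N3=(alive,v0) | N3.N0=(alive,v0) N3.N1=(alive,v0) N3.N2=(alive,v0) N3.N3=(alive,v0)
Op 4: N1 marks N2=alive -> (alive,v1)
Op 5: gossip N1<->N0 -> N1.N0=(alive,v0) N1.N1=(alive,v0) N1.N2=(alive,v1) N1.N3=(alive,v0) | N0.N0=(alive,v0) N0.N1=(alive,v0) N0.N2=(alive,v1) N0.N3=(alive,v0)
Op 6: N1 marks N3=suspect -> (suspect,v1)
Op 7: N3 marks N0=alive -> (alive,v1)
Op 8: N0 marks N0=dead -> (dead,v1)

Answer: N0=alive,1 N1=alive,0 N2=alive,0 N3=alive,0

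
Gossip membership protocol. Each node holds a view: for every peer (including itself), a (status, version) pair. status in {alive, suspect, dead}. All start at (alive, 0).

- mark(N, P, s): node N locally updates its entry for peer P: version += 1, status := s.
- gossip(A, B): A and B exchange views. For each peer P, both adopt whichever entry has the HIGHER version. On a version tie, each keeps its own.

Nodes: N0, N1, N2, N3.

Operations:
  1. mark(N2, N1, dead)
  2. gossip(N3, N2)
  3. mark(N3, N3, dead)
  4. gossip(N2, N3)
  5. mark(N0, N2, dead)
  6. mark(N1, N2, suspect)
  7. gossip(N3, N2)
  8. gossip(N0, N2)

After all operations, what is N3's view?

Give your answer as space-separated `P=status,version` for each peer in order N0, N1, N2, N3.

Answer: N0=alive,0 N1=dead,1 N2=alive,0 N3=dead,1

Derivation:
Op 1: N2 marks N1=dead -> (dead,v1)
Op 2: gossip N3<->N2 -> N3.N0=(alive,v0) N3.N1=(dead,v1) N3.N2=(alive,v0) N3.N3=(alive,v0) | N2.N0=(alive,v0) N2.N1=(dead,v1) N2.N2=(alive,v0) N2.N3=(alive,v0)
Op 3: N3 marks N3=dead -> (dead,v1)
Op 4: gossip N2<->N3 -> N2.N0=(alive,v0) N2.N1=(dead,v1) N2.N2=(alive,v0) N2.N3=(dead,v1) | N3.N0=(alive,v0) N3.N1=(dead,v1) N3.N2=(alive,v0) N3.N3=(dead,v1)
Op 5: N0 marks N2=dead -> (dead,v1)
Op 6: N1 marks N2=suspect -> (suspect,v1)
Op 7: gossip N3<->N2 -> N3.N0=(alive,v0) N3.N1=(dead,v1) N3.N2=(alive,v0) N3.N3=(dead,v1) | N2.N0=(alive,v0) N2.N1=(dead,v1) N2.N2=(alive,v0) N2.N3=(dead,v1)
Op 8: gossip N0<->N2 -> N0.N0=(alive,v0) N0.N1=(dead,v1) N0.N2=(dead,v1) N0.N3=(dead,v1) | N2.N0=(alive,v0) N2.N1=(dead,v1) N2.N2=(dead,v1) N2.N3=(dead,v1)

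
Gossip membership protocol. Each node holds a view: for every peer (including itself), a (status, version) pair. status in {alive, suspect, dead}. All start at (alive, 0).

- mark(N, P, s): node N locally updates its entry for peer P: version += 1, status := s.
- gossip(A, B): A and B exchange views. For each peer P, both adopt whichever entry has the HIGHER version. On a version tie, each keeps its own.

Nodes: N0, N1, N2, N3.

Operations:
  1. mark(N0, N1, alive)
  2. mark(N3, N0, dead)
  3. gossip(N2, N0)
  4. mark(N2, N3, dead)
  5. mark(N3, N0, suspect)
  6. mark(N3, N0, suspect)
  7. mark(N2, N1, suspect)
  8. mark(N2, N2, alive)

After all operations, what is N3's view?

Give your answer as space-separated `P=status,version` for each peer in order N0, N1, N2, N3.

Answer: N0=suspect,3 N1=alive,0 N2=alive,0 N3=alive,0

Derivation:
Op 1: N0 marks N1=alive -> (alive,v1)
Op 2: N3 marks N0=dead -> (dead,v1)
Op 3: gossip N2<->N0 -> N2.N0=(alive,v0) N2.N1=(alive,v1) N2.N2=(alive,v0) N2.N3=(alive,v0) | N0.N0=(alive,v0) N0.N1=(alive,v1) N0.N2=(alive,v0) N0.N3=(alive,v0)
Op 4: N2 marks N3=dead -> (dead,v1)
Op 5: N3 marks N0=suspect -> (suspect,v2)
Op 6: N3 marks N0=suspect -> (suspect,v3)
Op 7: N2 marks N1=suspect -> (suspect,v2)
Op 8: N2 marks N2=alive -> (alive,v1)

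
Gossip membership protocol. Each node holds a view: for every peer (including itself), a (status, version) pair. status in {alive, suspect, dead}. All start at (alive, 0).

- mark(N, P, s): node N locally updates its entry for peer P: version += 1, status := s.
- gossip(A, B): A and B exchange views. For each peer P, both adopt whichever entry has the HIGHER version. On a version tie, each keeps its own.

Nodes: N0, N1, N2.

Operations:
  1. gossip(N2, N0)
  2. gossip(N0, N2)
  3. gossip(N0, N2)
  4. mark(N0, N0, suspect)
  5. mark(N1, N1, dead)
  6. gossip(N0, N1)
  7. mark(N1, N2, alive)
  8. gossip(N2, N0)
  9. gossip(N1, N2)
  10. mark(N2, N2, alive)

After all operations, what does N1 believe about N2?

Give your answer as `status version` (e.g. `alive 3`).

Answer: alive 1

Derivation:
Op 1: gossip N2<->N0 -> N2.N0=(alive,v0) N2.N1=(alive,v0) N2.N2=(alive,v0) | N0.N0=(alive,v0) N0.N1=(alive,v0) N0.N2=(alive,v0)
Op 2: gossip N0<->N2 -> N0.N0=(alive,v0) N0.N1=(alive,v0) N0.N2=(alive,v0) | N2.N0=(alive,v0) N2.N1=(alive,v0) N2.N2=(alive,v0)
Op 3: gossip N0<->N2 -> N0.N0=(alive,v0) N0.N1=(alive,v0) N0.N2=(alive,v0) | N2.N0=(alive,v0) N2.N1=(alive,v0) N2.N2=(alive,v0)
Op 4: N0 marks N0=suspect -> (suspect,v1)
Op 5: N1 marks N1=dead -> (dead,v1)
Op 6: gossip N0<->N1 -> N0.N0=(suspect,v1) N0.N1=(dead,v1) N0.N2=(alive,v0) | N1.N0=(suspect,v1) N1.N1=(dead,v1) N1.N2=(alive,v0)
Op 7: N1 marks N2=alive -> (alive,v1)
Op 8: gossip N2<->N0 -> N2.N0=(suspect,v1) N2.N1=(dead,v1) N2.N2=(alive,v0) | N0.N0=(suspect,v1) N0.N1=(dead,v1) N0.N2=(alive,v0)
Op 9: gossip N1<->N2 -> N1.N0=(suspect,v1) N1.N1=(dead,v1) N1.N2=(alive,v1) | N2.N0=(suspect,v1) N2.N1=(dead,v1) N2.N2=(alive,v1)
Op 10: N2 marks N2=alive -> (alive,v2)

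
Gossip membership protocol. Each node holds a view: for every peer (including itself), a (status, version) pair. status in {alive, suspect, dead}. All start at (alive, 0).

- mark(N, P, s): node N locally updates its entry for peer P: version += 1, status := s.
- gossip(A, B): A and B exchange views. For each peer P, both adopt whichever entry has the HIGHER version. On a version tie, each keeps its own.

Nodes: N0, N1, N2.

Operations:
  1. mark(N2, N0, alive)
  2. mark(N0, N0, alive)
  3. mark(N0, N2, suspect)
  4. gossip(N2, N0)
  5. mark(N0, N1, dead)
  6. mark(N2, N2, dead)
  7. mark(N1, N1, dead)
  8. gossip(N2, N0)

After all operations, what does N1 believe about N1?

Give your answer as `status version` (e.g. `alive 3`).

Op 1: N2 marks N0=alive -> (alive,v1)
Op 2: N0 marks N0=alive -> (alive,v1)
Op 3: N0 marks N2=suspect -> (suspect,v1)
Op 4: gossip N2<->N0 -> N2.N0=(alive,v1) N2.N1=(alive,v0) N2.N2=(suspect,v1) | N0.N0=(alive,v1) N0.N1=(alive,v0) N0.N2=(suspect,v1)
Op 5: N0 marks N1=dead -> (dead,v1)
Op 6: N2 marks N2=dead -> (dead,v2)
Op 7: N1 marks N1=dead -> (dead,v1)
Op 8: gossip N2<->N0 -> N2.N0=(alive,v1) N2.N1=(dead,v1) N2.N2=(dead,v2) | N0.N0=(alive,v1) N0.N1=(dead,v1) N0.N2=(dead,v2)

Answer: dead 1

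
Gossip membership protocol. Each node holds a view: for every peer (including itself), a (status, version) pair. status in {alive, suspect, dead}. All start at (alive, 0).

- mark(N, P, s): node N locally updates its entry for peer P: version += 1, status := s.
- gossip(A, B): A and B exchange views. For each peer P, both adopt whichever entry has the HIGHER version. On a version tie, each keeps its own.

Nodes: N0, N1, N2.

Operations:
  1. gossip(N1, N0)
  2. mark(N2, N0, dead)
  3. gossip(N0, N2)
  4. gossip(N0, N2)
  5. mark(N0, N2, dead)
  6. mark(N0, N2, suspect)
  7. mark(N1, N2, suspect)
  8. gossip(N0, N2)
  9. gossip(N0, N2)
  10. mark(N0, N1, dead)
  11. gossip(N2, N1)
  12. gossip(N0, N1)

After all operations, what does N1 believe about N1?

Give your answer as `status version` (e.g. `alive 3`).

Op 1: gossip N1<->N0 -> N1.N0=(alive,v0) N1.N1=(alive,v0) N1.N2=(alive,v0) | N0.N0=(alive,v0) N0.N1=(alive,v0) N0.N2=(alive,v0)
Op 2: N2 marks N0=dead -> (dead,v1)
Op 3: gossip N0<->N2 -> N0.N0=(dead,v1) N0.N1=(alive,v0) N0.N2=(alive,v0) | N2.N0=(dead,v1) N2.N1=(alive,v0) N2.N2=(alive,v0)
Op 4: gossip N0<->N2 -> N0.N0=(dead,v1) N0.N1=(alive,v0) N0.N2=(alive,v0) | N2.N0=(dead,v1) N2.N1=(alive,v0) N2.N2=(alive,v0)
Op 5: N0 marks N2=dead -> (dead,v1)
Op 6: N0 marks N2=suspect -> (suspect,v2)
Op 7: N1 marks N2=suspect -> (suspect,v1)
Op 8: gossip N0<->N2 -> N0.N0=(dead,v1) N0.N1=(alive,v0) N0.N2=(suspect,v2) | N2.N0=(dead,v1) N2.N1=(alive,v0) N2.N2=(suspect,v2)
Op 9: gossip N0<->N2 -> N0.N0=(dead,v1) N0.N1=(alive,v0) N0.N2=(suspect,v2) | N2.N0=(dead,v1) N2.N1=(alive,v0) N2.N2=(suspect,v2)
Op 10: N0 marks N1=dead -> (dead,v1)
Op 11: gossip N2<->N1 -> N2.N0=(dead,v1) N2.N1=(alive,v0) N2.N2=(suspect,v2) | N1.N0=(dead,v1) N1.N1=(alive,v0) N1.N2=(suspect,v2)
Op 12: gossip N0<->N1 -> N0.N0=(dead,v1) N0.N1=(dead,v1) N0.N2=(suspect,v2) | N1.N0=(dead,v1) N1.N1=(dead,v1) N1.N2=(suspect,v2)

Answer: dead 1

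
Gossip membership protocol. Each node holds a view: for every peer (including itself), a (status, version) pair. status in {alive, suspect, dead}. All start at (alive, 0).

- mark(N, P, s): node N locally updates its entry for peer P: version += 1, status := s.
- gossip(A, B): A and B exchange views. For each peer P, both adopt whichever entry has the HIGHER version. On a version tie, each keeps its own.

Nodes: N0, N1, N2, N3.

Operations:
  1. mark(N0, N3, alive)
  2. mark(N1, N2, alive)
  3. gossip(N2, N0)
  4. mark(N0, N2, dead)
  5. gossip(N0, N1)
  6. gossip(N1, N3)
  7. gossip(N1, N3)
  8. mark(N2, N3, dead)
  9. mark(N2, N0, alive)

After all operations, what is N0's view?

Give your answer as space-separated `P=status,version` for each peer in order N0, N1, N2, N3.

Answer: N0=alive,0 N1=alive,0 N2=dead,1 N3=alive,1

Derivation:
Op 1: N0 marks N3=alive -> (alive,v1)
Op 2: N1 marks N2=alive -> (alive,v1)
Op 3: gossip N2<->N0 -> N2.N0=(alive,v0) N2.N1=(alive,v0) N2.N2=(alive,v0) N2.N3=(alive,v1) | N0.N0=(alive,v0) N0.N1=(alive,v0) N0.N2=(alive,v0) N0.N3=(alive,v1)
Op 4: N0 marks N2=dead -> (dead,v1)
Op 5: gossip N0<->N1 -> N0.N0=(alive,v0) N0.N1=(alive,v0) N0.N2=(dead,v1) N0.N3=(alive,v1) | N1.N0=(alive,v0) N1.N1=(alive,v0) N1.N2=(alive,v1) N1.N3=(alive,v1)
Op 6: gossip N1<->N3 -> N1.N0=(alive,v0) N1.N1=(alive,v0) N1.N2=(alive,v1) N1.N3=(alive,v1) | N3.N0=(alive,v0) N3.N1=(alive,v0) N3.N2=(alive,v1) N3.N3=(alive,v1)
Op 7: gossip N1<->N3 -> N1.N0=(alive,v0) N1.N1=(alive,v0) N1.N2=(alive,v1) N1.N3=(alive,v1) | N3.N0=(alive,v0) N3.N1=(alive,v0) N3.N2=(alive,v1) N3.N3=(alive,v1)
Op 8: N2 marks N3=dead -> (dead,v2)
Op 9: N2 marks N0=alive -> (alive,v1)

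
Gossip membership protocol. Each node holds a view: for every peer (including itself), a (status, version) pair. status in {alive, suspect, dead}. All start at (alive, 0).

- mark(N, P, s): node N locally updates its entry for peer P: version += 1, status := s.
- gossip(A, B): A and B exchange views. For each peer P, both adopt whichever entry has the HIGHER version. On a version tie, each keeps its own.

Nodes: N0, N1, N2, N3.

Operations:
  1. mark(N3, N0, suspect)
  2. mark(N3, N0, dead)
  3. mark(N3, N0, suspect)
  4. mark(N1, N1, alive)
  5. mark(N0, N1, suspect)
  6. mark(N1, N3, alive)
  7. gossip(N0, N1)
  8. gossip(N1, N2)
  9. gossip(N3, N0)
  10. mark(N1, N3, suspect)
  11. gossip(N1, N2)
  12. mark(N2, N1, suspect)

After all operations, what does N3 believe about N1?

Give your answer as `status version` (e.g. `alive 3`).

Op 1: N3 marks N0=suspect -> (suspect,v1)
Op 2: N3 marks N0=dead -> (dead,v2)
Op 3: N3 marks N0=suspect -> (suspect,v3)
Op 4: N1 marks N1=alive -> (alive,v1)
Op 5: N0 marks N1=suspect -> (suspect,v1)
Op 6: N1 marks N3=alive -> (alive,v1)
Op 7: gossip N0<->N1 -> N0.N0=(alive,v0) N0.N1=(suspect,v1) N0.N2=(alive,v0) N0.N3=(alive,v1) | N1.N0=(alive,v0) N1.N1=(alive,v1) N1.N2=(alive,v0) N1.N3=(alive,v1)
Op 8: gossip N1<->N2 -> N1.N0=(alive,v0) N1.N1=(alive,v1) N1.N2=(alive,v0) N1.N3=(alive,v1) | N2.N0=(alive,v0) N2.N1=(alive,v1) N2.N2=(alive,v0) N2.N3=(alive,v1)
Op 9: gossip N3<->N0 -> N3.N0=(suspect,v3) N3.N1=(suspect,v1) N3.N2=(alive,v0) N3.N3=(alive,v1) | N0.N0=(suspect,v3) N0.N1=(suspect,v1) N0.N2=(alive,v0) N0.N3=(alive,v1)
Op 10: N1 marks N3=suspect -> (suspect,v2)
Op 11: gossip N1<->N2 -> N1.N0=(alive,v0) N1.N1=(alive,v1) N1.N2=(alive,v0) N1.N3=(suspect,v2) | N2.N0=(alive,v0) N2.N1=(alive,v1) N2.N2=(alive,v0) N2.N3=(suspect,v2)
Op 12: N2 marks N1=suspect -> (suspect,v2)

Answer: suspect 1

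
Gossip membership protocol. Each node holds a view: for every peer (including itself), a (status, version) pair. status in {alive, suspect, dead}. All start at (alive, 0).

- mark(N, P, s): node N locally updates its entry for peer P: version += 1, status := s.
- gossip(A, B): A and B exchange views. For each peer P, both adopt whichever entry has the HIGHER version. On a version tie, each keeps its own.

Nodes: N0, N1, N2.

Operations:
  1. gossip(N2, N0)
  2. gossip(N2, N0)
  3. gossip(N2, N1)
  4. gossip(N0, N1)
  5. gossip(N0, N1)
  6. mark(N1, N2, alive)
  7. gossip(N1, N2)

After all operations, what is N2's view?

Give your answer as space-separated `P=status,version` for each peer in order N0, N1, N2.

Op 1: gossip N2<->N0 -> N2.N0=(alive,v0) N2.N1=(alive,v0) N2.N2=(alive,v0) | N0.N0=(alive,v0) N0.N1=(alive,v0) N0.N2=(alive,v0)
Op 2: gossip N2<->N0 -> N2.N0=(alive,v0) N2.N1=(alive,v0) N2.N2=(alive,v0) | N0.N0=(alive,v0) N0.N1=(alive,v0) N0.N2=(alive,v0)
Op 3: gossip N2<->N1 -> N2.N0=(alive,v0) N2.N1=(alive,v0) N2.N2=(alive,v0) | N1.N0=(alive,v0) N1.N1=(alive,v0) N1.N2=(alive,v0)
Op 4: gossip N0<->N1 -> N0.N0=(alive,v0) N0.N1=(alive,v0) N0.N2=(alive,v0) | N1.N0=(alive,v0) N1.N1=(alive,v0) N1.N2=(alive,v0)
Op 5: gossip N0<->N1 -> N0.N0=(alive,v0) N0.N1=(alive,v0) N0.N2=(alive,v0) | N1.N0=(alive,v0) N1.N1=(alive,v0) N1.N2=(alive,v0)
Op 6: N1 marks N2=alive -> (alive,v1)
Op 7: gossip N1<->N2 -> N1.N0=(alive,v0) N1.N1=(alive,v0) N1.N2=(alive,v1) | N2.N0=(alive,v0) N2.N1=(alive,v0) N2.N2=(alive,v1)

Answer: N0=alive,0 N1=alive,0 N2=alive,1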